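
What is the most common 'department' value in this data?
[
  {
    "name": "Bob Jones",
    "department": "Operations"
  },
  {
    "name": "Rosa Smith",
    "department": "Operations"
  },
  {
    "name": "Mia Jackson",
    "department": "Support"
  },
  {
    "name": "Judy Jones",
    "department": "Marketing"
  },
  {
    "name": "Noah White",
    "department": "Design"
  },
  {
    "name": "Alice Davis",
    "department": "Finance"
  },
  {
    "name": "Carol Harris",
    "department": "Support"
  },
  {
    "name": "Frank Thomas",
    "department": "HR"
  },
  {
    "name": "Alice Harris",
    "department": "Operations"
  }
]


Counting 'department' values across 9 records:

  Operations: 3 ###
  Support: 2 ##
  Marketing: 1 #
  Design: 1 #
  Finance: 1 #
  HR: 1 #

Most common: Operations (3 times)

Operations (3 times)


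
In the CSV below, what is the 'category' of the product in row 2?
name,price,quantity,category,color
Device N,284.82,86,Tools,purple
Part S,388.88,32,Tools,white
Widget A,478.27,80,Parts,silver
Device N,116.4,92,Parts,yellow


Query: Row 2 ('Part S'), column 'category'
Value: Tools

Tools


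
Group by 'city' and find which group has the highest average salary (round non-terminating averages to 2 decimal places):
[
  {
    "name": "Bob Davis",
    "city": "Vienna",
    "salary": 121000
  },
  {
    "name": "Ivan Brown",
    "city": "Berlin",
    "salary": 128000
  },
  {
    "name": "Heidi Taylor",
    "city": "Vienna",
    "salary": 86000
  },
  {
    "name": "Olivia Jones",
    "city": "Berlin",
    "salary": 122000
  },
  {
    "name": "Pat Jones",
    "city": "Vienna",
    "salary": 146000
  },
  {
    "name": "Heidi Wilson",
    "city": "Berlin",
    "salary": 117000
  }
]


Group by: city

Groups:
  Berlin: 3 people, avg salary = 367000/3 ≈ $122333.33
  Vienna: 3 people, avg salary = 353000/3 ≈ $117666.67

Highest average salary: Berlin (≈$122333.33)

Berlin (≈$122333.33)


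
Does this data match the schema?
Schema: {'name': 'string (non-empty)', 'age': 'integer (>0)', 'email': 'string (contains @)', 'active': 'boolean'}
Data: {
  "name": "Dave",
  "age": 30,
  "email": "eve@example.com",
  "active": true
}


Validating each field against schema:
  name: OK (non-empty string)
  age: OK (positive integer)
  email: OK (string with @)
  active: OK (boolean)

Result: VALID

VALID


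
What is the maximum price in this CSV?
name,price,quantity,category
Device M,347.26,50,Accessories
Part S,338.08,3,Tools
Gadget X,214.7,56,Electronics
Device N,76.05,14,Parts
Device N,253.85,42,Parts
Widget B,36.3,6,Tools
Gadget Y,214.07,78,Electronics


Computing maximum price:
Values: [347.26, 338.08, 214.7, 76.05, 253.85, 36.3, 214.07]
Max = 347.26

347.26


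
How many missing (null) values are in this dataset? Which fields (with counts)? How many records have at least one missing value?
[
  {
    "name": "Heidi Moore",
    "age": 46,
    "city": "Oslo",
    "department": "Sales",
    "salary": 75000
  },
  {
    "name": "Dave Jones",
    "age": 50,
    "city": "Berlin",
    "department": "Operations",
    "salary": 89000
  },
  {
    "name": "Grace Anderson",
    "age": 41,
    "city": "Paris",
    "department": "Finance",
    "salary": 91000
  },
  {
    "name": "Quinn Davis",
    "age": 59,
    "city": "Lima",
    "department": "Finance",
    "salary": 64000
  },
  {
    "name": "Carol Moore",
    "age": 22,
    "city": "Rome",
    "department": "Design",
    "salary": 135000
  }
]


Checking for missing (null) values in 5 records:

  Heidi Moore: complete
  Dave Jones: complete
  Grace Anderson: complete
  Quinn Davis: complete
  Carol Moore: complete

Per field:
  name: 0 missing
  age: 0 missing
  city: 0 missing
  department: 0 missing
  salary: 0 missing

Total missing values: 0
Records with any missing: 0

0 missing values (none); 0 incomplete records


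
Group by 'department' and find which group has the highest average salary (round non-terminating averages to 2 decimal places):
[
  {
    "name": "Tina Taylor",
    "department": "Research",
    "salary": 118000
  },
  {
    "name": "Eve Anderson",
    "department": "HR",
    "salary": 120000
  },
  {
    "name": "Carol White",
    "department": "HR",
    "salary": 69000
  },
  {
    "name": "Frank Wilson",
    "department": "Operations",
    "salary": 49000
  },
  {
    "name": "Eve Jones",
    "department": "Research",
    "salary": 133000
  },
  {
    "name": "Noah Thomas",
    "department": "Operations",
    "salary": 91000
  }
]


Group by: department

Groups:
  HR: 2 people, avg salary = 189000/2 = $94500
  Operations: 2 people, avg salary = 140000/2 = $70000
  Research: 2 people, avg salary = 251000/2 = $125500

Highest average salary: Research ($125500)

Research ($125500)


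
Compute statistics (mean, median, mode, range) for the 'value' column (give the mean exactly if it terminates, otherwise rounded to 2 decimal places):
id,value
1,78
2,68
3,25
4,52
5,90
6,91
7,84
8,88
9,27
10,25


Data: [78, 68, 25, 52, 90, 91, 84, 88, 27, 25]
Count: 10
Sum: 628
Mean: 628/10 = 62.8
Sorted: [25, 25, 27, 52, 68, 78, 84, 88, 90, 91]
Median: 73.0
Mode: 25 (2 times)
Range: 91 - 25 = 66
Min: 25, Max: 91

mean=62.8, median=73.0, mode=25, range=66


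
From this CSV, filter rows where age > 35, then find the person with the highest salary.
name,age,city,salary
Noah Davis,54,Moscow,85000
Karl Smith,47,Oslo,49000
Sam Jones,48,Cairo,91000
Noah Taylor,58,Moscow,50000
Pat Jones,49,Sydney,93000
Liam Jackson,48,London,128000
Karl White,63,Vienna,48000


Filter: age > 35
Sort by: salary (descending)

Filtered records (7):
  Liam Jackson, age 48, salary $128000
  Pat Jones, age 49, salary $93000
  Sam Jones, age 48, salary $91000
  Noah Davis, age 54, salary $85000
  Noah Taylor, age 58, salary $50000
  Karl Smith, age 47, salary $49000
  Karl White, age 63, salary $48000

Highest salary: Liam Jackson ($128000)

Liam Jackson


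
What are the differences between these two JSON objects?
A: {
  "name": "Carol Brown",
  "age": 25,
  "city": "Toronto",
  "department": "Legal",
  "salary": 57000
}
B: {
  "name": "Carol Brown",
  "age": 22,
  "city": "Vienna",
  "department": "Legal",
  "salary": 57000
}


Comparing each field (in key order):
  name: same
  age: DIFFERENT
  city: DIFFERENT
  department: same
  salary: same
Differences:
  age: 25 -> 22
  city: Toronto -> Vienna

2 field(s) changed

2 changes: age, city


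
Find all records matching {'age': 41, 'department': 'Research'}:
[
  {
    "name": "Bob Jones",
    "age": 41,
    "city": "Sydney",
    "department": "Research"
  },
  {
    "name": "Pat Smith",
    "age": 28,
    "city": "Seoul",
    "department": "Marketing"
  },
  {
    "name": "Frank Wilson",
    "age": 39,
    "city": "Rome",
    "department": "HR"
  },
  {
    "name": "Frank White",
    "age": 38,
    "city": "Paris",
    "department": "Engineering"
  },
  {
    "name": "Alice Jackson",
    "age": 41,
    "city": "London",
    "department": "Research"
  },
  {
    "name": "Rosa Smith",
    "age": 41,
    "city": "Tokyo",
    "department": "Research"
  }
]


Search criteria: {'age': 41, 'department': 'Research'}

Checking 6 records:
  Bob Jones: {age: 41, department: Research} <-- MATCH
  Pat Smith: {age: 28, department: Marketing}
  Frank Wilson: {age: 39, department: HR}
  Frank White: {age: 38, department: Engineering}
  Alice Jackson: {age: 41, department: Research} <-- MATCH
  Rosa Smith: {age: 41, department: Research} <-- MATCH

Matches: ["Bob Jones", "Alice Jackson", "Rosa Smith"]

["Bob Jones", "Alice Jackson", "Rosa Smith"]


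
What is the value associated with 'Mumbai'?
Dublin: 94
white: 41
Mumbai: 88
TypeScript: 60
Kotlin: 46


Looking up key 'Mumbai'
Value: 88

88


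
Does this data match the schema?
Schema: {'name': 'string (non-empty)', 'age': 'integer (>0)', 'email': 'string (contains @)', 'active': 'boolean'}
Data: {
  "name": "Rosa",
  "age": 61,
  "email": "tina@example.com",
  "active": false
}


Validating each field against schema:
  name: OK (non-empty string)
  age: OK (positive integer)
  email: OK (string with @)
  active: OK (boolean)

Result: VALID

VALID


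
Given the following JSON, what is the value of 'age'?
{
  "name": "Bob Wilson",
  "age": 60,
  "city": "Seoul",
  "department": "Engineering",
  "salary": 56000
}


Looking up field 'age'
Value: 60

60


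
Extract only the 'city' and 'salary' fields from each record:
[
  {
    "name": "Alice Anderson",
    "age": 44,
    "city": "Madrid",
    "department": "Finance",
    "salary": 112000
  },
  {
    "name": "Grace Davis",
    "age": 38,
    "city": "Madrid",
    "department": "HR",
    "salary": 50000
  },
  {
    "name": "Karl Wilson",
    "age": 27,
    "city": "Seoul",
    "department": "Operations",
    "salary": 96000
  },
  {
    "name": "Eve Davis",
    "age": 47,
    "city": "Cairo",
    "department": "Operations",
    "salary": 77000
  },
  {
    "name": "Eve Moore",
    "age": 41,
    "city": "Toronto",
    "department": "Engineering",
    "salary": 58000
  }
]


Original: 5 records with fields: name, age, city, department, salary
Keep: ['city', 'salary']
Drop: ['name', 'age', 'department']
Result: 5 records, 2 fields each

[
  {
    "city": "Madrid",
    "salary": 112000
  },
  {
    "city": "Madrid",
    "salary": 50000
  },
  {
    "city": "Seoul",
    "salary": 96000
  },
  {
    "city": "Cairo",
    "salary": 77000
  },
  {
    "city": "Toronto",
    "salary": 58000
  }
]


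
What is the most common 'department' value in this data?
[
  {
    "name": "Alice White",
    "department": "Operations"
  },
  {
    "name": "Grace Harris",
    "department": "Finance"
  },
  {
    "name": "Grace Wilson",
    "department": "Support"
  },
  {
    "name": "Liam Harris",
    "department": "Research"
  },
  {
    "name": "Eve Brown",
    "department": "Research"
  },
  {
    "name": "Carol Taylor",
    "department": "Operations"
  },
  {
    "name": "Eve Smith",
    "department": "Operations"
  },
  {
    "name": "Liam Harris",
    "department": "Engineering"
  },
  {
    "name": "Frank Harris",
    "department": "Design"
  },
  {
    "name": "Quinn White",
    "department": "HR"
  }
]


Counting 'department' values across 10 records:

  Operations: 3 ###
  Research: 2 ##
  Finance: 1 #
  Support: 1 #
  Engineering: 1 #
  Design: 1 #
  HR: 1 #

Most common: Operations (3 times)

Operations (3 times)


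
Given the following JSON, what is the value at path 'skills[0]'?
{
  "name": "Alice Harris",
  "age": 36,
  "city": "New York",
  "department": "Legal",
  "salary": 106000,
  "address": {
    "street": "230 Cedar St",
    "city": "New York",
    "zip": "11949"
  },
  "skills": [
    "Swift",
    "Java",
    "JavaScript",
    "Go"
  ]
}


Query: skills[0]
Path: skills -> first element
Value: Swift

Swift


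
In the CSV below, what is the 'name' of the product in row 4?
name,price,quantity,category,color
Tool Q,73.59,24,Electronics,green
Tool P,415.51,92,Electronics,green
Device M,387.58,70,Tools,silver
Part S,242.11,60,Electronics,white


Query: Row 4 ('Part S'), column 'name'
Value: Part S

Part S


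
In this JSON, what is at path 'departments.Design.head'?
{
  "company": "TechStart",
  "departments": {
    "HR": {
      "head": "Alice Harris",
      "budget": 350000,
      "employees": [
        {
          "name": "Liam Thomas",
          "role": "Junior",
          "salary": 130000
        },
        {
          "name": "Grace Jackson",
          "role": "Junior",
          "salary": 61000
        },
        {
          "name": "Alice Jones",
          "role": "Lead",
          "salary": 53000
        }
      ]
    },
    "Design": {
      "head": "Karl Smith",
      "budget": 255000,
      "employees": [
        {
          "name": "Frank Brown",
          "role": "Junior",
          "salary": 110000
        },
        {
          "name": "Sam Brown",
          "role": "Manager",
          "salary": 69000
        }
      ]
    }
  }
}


Path: departments.Design.head

Navigate:
  -> departments
  -> Design
  -> head = 'Karl Smith'

Karl Smith


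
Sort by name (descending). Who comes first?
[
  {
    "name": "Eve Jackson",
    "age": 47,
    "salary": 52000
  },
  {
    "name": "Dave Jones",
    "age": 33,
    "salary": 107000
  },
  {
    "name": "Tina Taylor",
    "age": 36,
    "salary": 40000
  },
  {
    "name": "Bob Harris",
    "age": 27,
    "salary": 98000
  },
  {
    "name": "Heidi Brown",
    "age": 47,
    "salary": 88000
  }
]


Sort by: name (descending)

Sorted order:
  1. Tina Taylor (name = Tina Taylor)
  2. Heidi Brown (name = Heidi Brown)
  3. Eve Jackson (name = Eve Jackson)
  4. Dave Jones (name = Dave Jones)
  5. Bob Harris (name = Bob Harris)

First: Tina Taylor

Tina Taylor


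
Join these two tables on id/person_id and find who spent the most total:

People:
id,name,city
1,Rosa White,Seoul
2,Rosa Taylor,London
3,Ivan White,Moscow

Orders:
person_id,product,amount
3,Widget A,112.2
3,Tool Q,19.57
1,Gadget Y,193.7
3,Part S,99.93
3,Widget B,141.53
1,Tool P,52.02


Join on: people.id = orders.person_id

Joined rows:
  Ivan White (Moscow) bought Widget A for $112.2
  Ivan White (Moscow) bought Tool Q for $19.57
  Rosa White (Seoul) bought Gadget Y for $193.7
  Ivan White (Moscow) bought Part S for $99.93
  Ivan White (Moscow) bought Widget B for $141.53
  Rosa White (Seoul) bought Tool P for $52.02

Total per person:
  Ivan White: $373.23
  Rosa White: $245.72

Top spender: Ivan White ($373.23)

Ivan White ($373.23)


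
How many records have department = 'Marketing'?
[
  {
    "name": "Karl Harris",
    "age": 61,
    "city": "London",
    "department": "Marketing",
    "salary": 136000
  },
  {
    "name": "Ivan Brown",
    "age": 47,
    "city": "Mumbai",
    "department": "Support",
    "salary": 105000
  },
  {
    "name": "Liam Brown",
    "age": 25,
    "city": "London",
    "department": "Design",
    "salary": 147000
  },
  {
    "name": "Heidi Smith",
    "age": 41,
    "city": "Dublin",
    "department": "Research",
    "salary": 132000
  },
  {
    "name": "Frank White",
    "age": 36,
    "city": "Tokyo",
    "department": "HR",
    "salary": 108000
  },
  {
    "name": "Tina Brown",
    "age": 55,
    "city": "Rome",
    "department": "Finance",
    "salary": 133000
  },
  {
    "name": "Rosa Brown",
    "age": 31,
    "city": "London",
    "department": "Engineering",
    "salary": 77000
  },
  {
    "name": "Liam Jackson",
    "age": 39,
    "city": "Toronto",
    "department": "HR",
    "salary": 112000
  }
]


Data: 8 records
Condition: department = 'Marketing'

Checking each record:
  Karl Harris: Marketing MATCH
  Ivan Brown: Support
  Liam Brown: Design
  Heidi Smith: Research
  Frank White: HR
  Tina Brown: Finance
  Rosa Brown: Engineering
  Liam Jackson: HR

Count: 1

1


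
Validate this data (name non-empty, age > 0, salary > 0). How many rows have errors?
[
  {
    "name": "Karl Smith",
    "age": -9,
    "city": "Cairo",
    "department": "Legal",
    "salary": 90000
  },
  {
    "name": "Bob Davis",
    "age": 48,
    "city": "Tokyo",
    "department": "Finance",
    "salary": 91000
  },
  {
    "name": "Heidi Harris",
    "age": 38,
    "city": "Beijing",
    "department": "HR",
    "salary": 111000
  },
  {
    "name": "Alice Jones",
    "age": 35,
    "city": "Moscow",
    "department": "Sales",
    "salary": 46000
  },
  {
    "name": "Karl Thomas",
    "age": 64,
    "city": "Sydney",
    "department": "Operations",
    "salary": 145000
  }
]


Validating 5 records:
Rules: name non-empty, age > 0, salary > 0

  Row 1 (Karl Smith): negative age: -9
  Row 2 (Bob Davis): OK
  Row 3 (Heidi Harris): OK
  Row 4 (Alice Jones): OK
  Row 5 (Karl Thomas): OK

Total errors: 1

1 errors


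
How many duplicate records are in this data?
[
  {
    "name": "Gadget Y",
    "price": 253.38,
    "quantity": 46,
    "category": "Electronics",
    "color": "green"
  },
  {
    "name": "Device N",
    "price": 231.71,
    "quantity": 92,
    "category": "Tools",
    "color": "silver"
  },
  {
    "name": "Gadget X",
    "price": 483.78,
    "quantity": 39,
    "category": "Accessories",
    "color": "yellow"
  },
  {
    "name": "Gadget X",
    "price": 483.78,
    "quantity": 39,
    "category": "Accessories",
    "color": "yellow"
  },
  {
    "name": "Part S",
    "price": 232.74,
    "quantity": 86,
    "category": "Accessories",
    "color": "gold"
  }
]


Checking 5 records for duplicates:

  Row 1: Gadget Y ($253.38, qty 46)
  Row 2: Device N ($231.71, qty 92)
  Row 3: Gadget X ($483.78, qty 39)
  Row 4: Gadget X ($483.78, qty 39) <-- DUPLICATE
  Row 5: Part S ($232.74, qty 86)

Duplicates found: 1
Unique records: 4

1 duplicates, 4 unique


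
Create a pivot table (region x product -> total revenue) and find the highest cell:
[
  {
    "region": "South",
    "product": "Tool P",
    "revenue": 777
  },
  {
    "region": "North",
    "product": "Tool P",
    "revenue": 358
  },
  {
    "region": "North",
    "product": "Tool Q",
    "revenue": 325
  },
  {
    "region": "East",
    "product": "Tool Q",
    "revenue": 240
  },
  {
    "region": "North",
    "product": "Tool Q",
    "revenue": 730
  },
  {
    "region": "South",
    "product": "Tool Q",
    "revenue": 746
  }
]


Pivot: region (rows) x product (columns) -> total revenue

     Tool P        Tool Q      
East             0           240  
North          358          1055  
South          777           746  

Highest: North / Tool Q = $1055

North / Tool Q = $1055


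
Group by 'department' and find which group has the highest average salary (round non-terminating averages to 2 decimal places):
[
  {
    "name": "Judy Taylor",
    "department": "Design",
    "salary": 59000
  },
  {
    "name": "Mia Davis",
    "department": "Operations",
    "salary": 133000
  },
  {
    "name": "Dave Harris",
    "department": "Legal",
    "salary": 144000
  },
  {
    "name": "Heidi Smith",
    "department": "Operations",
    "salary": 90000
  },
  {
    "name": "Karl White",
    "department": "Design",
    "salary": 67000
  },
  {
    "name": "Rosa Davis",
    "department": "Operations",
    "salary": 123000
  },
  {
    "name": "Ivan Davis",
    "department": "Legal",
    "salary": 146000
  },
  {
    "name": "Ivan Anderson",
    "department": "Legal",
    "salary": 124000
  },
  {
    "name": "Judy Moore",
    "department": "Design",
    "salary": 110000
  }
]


Group by: department

Groups:
  Design: 3 people, avg salary = 236000/3 ≈ $78666.67
  Legal: 3 people, avg salary = 414000/3 = $138000
  Operations: 3 people, avg salary = 346000/3 ≈ $115333.33

Highest average salary: Legal ($138000)

Legal ($138000)


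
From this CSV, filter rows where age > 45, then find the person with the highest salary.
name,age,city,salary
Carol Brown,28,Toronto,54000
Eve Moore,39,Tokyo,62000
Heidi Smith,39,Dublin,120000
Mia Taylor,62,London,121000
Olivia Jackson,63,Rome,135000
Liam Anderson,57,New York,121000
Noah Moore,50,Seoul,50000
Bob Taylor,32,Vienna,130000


Filter: age > 45
Sort by: salary (descending)

Filtered records (4):
  Olivia Jackson, age 63, salary $135000
  Mia Taylor, age 62, salary $121000
  Liam Anderson, age 57, salary $121000
  Noah Moore, age 50, salary $50000

Highest salary: Olivia Jackson ($135000)

Olivia Jackson


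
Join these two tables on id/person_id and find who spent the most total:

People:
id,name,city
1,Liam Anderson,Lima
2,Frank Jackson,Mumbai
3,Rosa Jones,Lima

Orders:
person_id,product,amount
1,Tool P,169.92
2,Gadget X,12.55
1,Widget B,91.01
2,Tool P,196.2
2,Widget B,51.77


Join on: people.id = orders.person_id

Joined rows:
  Liam Anderson (Lima) bought Tool P for $169.92
  Frank Jackson (Mumbai) bought Gadget X for $12.55
  Liam Anderson (Lima) bought Widget B for $91.01
  Frank Jackson (Mumbai) bought Tool P for $196.2
  Frank Jackson (Mumbai) bought Widget B for $51.77

Total per person:
  Liam Anderson: $260.93
  Frank Jackson: $260.52

Top spender: Liam Anderson ($260.93)

Liam Anderson ($260.93)


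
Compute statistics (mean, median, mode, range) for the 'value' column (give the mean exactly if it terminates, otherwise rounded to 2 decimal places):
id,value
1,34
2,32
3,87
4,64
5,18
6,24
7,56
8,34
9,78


Data: [34, 32, 87, 64, 18, 24, 56, 34, 78]
Count: 9
Sum: 427
Mean: 427/9 ≈ 47.44 (rounded to 2 decimal places)
Sorted: [18, 24, 32, 34, 34, 56, 64, 78, 87]
Median: 34.0
Mode: 34 (2 times)
Range: 87 - 18 = 69
Min: 18, Max: 87

mean≈47.44, median=34.0, mode=34, range=69


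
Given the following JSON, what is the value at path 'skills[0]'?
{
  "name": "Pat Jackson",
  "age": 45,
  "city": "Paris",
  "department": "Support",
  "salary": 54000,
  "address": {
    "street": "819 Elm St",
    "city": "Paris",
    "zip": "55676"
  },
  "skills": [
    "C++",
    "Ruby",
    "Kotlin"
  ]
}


Query: skills[0]
Path: skills -> first element
Value: C++

C++


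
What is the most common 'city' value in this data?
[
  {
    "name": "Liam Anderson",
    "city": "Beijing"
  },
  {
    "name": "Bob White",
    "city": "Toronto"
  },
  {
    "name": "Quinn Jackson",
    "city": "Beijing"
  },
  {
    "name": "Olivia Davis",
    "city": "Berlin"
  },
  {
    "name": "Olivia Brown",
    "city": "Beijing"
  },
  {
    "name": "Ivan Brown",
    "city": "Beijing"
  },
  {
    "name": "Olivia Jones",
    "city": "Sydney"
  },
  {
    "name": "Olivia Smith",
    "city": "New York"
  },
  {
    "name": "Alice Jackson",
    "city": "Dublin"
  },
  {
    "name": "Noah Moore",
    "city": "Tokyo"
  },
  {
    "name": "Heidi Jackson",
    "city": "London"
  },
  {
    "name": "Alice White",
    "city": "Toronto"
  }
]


Counting 'city' values across 12 records:

  Beijing: 4 ####
  Toronto: 2 ##
  Berlin: 1 #
  Sydney: 1 #
  New York: 1 #
  Dublin: 1 #
  Tokyo: 1 #
  London: 1 #

Most common: Beijing (4 times)

Beijing (4 times)


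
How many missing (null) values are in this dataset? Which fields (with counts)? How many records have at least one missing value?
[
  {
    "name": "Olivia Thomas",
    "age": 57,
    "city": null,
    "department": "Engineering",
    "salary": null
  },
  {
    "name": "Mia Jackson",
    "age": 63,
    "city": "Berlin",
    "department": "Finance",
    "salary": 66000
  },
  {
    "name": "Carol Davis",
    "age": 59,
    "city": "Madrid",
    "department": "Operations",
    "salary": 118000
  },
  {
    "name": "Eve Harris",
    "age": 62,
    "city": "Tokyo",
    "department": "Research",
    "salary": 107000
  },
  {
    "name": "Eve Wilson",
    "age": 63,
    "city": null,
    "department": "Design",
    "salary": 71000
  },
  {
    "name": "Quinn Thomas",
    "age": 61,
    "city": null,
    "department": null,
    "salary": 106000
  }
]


Checking for missing (null) values in 6 records:

  Olivia Thomas: city, salary
  Mia Jackson: complete
  Carol Davis: complete
  Eve Harris: complete
  Eve Wilson: city
  Quinn Thomas: city, department

Per field:
  name: 0 missing
  age: 0 missing
  city: 3 missing
  department: 1 missing
  salary: 1 missing

Total missing values: 5
Records with any missing: 3

5 missing values (city: 3, department: 1, salary: 1); 3 incomplete records


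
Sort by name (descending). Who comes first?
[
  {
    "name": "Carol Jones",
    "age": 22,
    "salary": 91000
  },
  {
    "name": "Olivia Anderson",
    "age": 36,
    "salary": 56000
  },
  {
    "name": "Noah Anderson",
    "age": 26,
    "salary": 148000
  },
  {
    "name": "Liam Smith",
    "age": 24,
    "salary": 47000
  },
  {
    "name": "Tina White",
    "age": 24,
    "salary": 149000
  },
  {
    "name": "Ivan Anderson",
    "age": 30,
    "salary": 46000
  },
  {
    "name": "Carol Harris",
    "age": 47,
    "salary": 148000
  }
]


Sort by: name (descending)

Sorted order:
  1. Tina White (name = Tina White)
  2. Olivia Anderson (name = Olivia Anderson)
  3. Noah Anderson (name = Noah Anderson)
  4. Liam Smith (name = Liam Smith)
  5. Ivan Anderson (name = Ivan Anderson)
  6. Carol Jones (name = Carol Jones)
  7. Carol Harris (name = Carol Harris)

First: Tina White

Tina White


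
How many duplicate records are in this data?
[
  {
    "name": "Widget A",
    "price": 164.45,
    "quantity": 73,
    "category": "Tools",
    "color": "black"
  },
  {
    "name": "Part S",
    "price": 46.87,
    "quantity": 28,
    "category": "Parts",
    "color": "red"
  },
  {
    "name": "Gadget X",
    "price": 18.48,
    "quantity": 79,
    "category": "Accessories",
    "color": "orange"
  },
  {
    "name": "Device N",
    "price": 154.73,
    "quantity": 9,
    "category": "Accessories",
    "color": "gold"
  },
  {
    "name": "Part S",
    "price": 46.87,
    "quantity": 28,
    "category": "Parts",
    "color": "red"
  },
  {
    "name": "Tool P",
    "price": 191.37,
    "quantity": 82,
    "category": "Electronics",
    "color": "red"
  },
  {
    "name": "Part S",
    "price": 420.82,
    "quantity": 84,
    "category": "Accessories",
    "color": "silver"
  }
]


Checking 7 records for duplicates:

  Row 1: Widget A ($164.45, qty 73)
  Row 2: Part S ($46.87, qty 28)
  Row 3: Gadget X ($18.48, qty 79)
  Row 4: Device N ($154.73, qty 9)
  Row 5: Part S ($46.87, qty 28) <-- DUPLICATE
  Row 6: Tool P ($191.37, qty 82)
  Row 7: Part S ($420.82, qty 84)

Duplicates found: 1
Unique records: 6

1 duplicates, 6 unique


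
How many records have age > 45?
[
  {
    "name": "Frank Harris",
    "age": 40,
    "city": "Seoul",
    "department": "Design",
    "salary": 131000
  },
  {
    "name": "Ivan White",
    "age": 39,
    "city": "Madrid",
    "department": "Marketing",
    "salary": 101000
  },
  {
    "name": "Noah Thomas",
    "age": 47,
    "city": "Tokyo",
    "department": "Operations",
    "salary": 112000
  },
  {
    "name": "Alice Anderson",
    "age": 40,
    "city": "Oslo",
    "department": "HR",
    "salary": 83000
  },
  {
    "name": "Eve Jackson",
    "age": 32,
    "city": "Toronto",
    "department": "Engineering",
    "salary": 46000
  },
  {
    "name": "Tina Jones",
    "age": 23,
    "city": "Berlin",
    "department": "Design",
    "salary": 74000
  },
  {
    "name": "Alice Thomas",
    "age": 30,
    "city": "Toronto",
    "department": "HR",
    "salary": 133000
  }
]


Data: 7 records
Condition: age > 45

Checking each record:
  Frank Harris: 40
  Ivan White: 39
  Noah Thomas: 47 MATCH
  Alice Anderson: 40
  Eve Jackson: 32
  Tina Jones: 23
  Alice Thomas: 30

Count: 1

1


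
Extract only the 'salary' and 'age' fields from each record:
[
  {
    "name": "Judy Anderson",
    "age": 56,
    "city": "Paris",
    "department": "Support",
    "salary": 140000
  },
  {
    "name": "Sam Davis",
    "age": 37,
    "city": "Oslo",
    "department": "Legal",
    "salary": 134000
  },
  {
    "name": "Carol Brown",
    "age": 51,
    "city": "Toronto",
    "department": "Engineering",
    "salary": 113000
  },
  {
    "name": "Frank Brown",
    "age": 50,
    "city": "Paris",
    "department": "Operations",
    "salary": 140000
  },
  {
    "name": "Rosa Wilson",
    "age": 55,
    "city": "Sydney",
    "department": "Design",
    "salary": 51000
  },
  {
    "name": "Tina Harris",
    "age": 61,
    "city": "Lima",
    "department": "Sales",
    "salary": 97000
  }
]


Original: 6 records with fields: name, age, city, department, salary
Keep: ['salary', 'age']
Drop: ['name', 'city', 'department']
Result: 6 records, 2 fields each

[
  {
    "salary": 140000,
    "age": 56
  },
  {
    "salary": 134000,
    "age": 37
  },
  {
    "salary": 113000,
    "age": 51
  },
  {
    "salary": 140000,
    "age": 50
  },
  {
    "salary": 51000,
    "age": 55
  },
  {
    "salary": 97000,
    "age": 61
  }
]


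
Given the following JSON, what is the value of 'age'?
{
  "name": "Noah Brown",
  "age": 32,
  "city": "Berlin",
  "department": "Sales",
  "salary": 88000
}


Looking up field 'age'
Value: 32

32


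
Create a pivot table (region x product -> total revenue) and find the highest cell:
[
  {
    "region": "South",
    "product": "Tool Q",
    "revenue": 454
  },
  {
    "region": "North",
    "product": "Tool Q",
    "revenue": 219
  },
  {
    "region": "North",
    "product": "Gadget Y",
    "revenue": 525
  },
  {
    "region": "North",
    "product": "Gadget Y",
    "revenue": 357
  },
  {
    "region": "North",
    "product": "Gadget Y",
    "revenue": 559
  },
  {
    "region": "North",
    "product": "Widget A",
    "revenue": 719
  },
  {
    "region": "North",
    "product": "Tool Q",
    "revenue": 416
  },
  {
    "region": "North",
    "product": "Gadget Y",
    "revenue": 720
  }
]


Pivot: region (rows) x product (columns) -> total revenue

     Gadget Y      Tool Q        Widget A    
North         2161           635           719  
South            0           454             0  

Highest: North / Gadget Y = $2161

North / Gadget Y = $2161


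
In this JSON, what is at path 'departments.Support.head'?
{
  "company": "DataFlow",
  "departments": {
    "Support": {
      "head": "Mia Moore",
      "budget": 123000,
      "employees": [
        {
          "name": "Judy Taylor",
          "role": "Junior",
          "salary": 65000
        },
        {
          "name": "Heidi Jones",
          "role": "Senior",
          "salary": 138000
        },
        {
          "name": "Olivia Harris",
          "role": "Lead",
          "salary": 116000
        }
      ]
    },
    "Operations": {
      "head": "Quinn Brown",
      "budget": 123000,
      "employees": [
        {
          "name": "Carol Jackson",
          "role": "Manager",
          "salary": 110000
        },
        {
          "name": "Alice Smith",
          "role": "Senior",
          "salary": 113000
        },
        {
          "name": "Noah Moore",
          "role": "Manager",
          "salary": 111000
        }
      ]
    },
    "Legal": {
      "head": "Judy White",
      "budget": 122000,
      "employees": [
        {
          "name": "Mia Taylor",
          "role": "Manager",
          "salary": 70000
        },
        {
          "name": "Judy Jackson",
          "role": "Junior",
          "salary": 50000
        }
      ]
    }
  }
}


Path: departments.Support.head

Navigate:
  -> departments
  -> Support
  -> head = 'Mia Moore'

Mia Moore


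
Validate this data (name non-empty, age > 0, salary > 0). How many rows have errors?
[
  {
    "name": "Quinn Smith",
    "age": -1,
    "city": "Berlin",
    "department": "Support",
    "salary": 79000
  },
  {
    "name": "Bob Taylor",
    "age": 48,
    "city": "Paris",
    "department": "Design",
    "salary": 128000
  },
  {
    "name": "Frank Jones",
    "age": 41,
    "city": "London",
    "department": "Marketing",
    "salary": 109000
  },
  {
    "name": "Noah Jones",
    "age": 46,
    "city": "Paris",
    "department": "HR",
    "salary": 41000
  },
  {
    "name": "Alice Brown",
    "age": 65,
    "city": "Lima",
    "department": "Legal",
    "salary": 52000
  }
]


Validating 5 records:
Rules: name non-empty, age > 0, salary > 0

  Row 1 (Quinn Smith): negative age: -1
  Row 2 (Bob Taylor): OK
  Row 3 (Frank Jones): OK
  Row 4 (Noah Jones): OK
  Row 5 (Alice Brown): OK

Total errors: 1

1 errors


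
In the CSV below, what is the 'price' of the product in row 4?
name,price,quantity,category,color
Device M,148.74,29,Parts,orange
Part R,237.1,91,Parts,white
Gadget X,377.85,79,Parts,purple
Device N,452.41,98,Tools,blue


Query: Row 4 ('Device N'), column 'price'
Value: 452.41

452.41


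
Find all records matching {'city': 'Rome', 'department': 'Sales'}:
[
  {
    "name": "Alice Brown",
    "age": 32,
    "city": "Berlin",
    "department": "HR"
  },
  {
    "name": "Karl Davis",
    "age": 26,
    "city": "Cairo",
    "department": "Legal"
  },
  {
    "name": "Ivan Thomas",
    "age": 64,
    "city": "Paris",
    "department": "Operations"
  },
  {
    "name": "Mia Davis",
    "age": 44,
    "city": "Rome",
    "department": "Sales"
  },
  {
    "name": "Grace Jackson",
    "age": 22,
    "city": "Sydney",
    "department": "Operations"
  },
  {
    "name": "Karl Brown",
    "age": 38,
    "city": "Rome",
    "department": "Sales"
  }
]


Search criteria: {'city': 'Rome', 'department': 'Sales'}

Checking 6 records:
  Alice Brown: {city: Berlin, department: HR}
  Karl Davis: {city: Cairo, department: Legal}
  Ivan Thomas: {city: Paris, department: Operations}
  Mia Davis: {city: Rome, department: Sales} <-- MATCH
  Grace Jackson: {city: Sydney, department: Operations}
  Karl Brown: {city: Rome, department: Sales} <-- MATCH

Matches: ["Mia Davis", "Karl Brown"]

["Mia Davis", "Karl Brown"]


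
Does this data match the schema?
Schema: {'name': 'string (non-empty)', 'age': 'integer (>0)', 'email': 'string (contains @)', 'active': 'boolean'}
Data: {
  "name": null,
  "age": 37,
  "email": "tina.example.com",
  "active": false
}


Validating each field against schema:
  name: FAIL (null is not a string)
  age: OK (positive integer)
  email: FAIL ("tina.example.com" does not contain @)
  active: OK (boolean)

Result: INVALID (2 errors: name, email)

INVALID (2 errors: name, email)


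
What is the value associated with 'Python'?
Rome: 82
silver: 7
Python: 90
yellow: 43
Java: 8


Looking up key 'Python'
Value: 90

90


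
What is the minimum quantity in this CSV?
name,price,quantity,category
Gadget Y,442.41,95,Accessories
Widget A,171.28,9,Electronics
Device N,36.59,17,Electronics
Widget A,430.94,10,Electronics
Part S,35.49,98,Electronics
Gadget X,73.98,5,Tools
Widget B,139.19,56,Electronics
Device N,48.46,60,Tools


Computing minimum quantity:
Values: [95, 9, 17, 10, 98, 5, 56, 60]
Min = 5

5


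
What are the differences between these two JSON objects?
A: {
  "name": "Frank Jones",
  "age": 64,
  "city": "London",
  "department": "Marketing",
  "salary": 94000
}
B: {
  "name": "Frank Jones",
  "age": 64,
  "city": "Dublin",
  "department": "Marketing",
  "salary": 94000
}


Comparing each field (in key order):
  name: same
  age: same
  city: DIFFERENT
  department: same
  salary: same
Differences:
  city: London -> Dublin

1 field(s) changed

1 change: city


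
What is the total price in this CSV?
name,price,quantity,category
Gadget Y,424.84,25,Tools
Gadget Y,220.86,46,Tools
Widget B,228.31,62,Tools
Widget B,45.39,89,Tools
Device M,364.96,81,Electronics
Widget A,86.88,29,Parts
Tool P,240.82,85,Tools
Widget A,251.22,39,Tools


Computing total price:
Values: [424.84, 220.86, 228.31, 45.39, 364.96, 86.88, 240.82, 251.22]
Sum = 1863.28

1863.28


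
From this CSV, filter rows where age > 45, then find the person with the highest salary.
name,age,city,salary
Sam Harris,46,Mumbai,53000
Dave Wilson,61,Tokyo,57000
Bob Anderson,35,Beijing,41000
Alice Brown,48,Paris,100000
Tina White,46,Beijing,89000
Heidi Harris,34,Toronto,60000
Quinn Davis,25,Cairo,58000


Filter: age > 45
Sort by: salary (descending)

Filtered records (4):
  Alice Brown, age 48, salary $100000
  Tina White, age 46, salary $89000
  Dave Wilson, age 61, salary $57000
  Sam Harris, age 46, salary $53000

Highest salary: Alice Brown ($100000)

Alice Brown


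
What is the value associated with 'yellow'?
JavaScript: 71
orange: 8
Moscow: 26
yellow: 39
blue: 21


Looking up key 'yellow'
Value: 39

39


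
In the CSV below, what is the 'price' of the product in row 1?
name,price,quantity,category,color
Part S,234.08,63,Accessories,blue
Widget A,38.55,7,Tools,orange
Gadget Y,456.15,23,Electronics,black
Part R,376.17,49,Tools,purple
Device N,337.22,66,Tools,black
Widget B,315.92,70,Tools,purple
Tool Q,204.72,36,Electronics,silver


Query: Row 1 ('Part S'), column 'price'
Value: 234.08

234.08


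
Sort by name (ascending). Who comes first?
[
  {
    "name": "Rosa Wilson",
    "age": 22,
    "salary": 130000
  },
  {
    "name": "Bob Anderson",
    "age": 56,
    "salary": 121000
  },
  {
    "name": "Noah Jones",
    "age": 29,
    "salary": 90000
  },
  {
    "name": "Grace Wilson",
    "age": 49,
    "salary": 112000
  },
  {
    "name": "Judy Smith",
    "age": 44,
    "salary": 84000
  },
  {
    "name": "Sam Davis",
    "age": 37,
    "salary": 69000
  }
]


Sort by: name (ascending)

Sorted order:
  1. Bob Anderson (name = Bob Anderson)
  2. Grace Wilson (name = Grace Wilson)
  3. Judy Smith (name = Judy Smith)
  4. Noah Jones (name = Noah Jones)
  5. Rosa Wilson (name = Rosa Wilson)
  6. Sam Davis (name = Sam Davis)

First: Bob Anderson

Bob Anderson


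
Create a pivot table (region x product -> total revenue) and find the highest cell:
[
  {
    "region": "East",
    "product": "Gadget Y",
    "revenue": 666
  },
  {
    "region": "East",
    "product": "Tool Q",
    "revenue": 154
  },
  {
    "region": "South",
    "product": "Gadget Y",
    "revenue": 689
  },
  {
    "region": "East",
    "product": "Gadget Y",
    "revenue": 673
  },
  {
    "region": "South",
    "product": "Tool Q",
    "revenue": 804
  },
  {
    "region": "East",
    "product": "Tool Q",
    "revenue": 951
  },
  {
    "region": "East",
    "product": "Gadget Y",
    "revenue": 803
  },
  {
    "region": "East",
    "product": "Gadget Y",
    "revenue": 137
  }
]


Pivot: region (rows) x product (columns) -> total revenue

     Gadget Y      Tool Q      
East          2279          1105  
South          689           804  

Highest: East / Gadget Y = $2279

East / Gadget Y = $2279


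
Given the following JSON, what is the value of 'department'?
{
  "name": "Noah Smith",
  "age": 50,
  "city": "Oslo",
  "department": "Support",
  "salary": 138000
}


Looking up field 'department'
Value: Support

Support


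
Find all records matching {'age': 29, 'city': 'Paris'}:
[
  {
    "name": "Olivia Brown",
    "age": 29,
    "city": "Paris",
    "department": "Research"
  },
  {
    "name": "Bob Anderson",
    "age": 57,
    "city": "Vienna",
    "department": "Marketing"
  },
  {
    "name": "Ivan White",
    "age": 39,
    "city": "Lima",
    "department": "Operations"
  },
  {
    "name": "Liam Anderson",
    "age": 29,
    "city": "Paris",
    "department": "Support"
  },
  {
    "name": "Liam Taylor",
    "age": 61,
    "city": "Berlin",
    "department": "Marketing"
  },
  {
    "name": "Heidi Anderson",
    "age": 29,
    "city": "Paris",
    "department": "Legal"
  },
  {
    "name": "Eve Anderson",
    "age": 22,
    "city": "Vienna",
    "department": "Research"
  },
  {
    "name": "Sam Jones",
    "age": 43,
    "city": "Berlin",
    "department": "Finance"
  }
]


Search criteria: {'age': 29, 'city': 'Paris'}

Checking 8 records:
  Olivia Brown: {age: 29, city: Paris} <-- MATCH
  Bob Anderson: {age: 57, city: Vienna}
  Ivan White: {age: 39, city: Lima}
  Liam Anderson: {age: 29, city: Paris} <-- MATCH
  Liam Taylor: {age: 61, city: Berlin}
  Heidi Anderson: {age: 29, city: Paris} <-- MATCH
  Eve Anderson: {age: 22, city: Vienna}
  Sam Jones: {age: 43, city: Berlin}

Matches: ["Olivia Brown", "Liam Anderson", "Heidi Anderson"]

["Olivia Brown", "Liam Anderson", "Heidi Anderson"]


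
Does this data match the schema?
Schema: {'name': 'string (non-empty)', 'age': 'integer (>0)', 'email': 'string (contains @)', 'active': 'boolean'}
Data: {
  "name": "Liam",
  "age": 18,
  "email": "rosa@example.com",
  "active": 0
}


Validating each field against schema:
  name: OK (non-empty string)
  age: OK (positive integer)
  email: OK (string with @)
  active: FAIL (0 is not a boolean)

Result: INVALID (1 error: active)

INVALID (1 error: active)


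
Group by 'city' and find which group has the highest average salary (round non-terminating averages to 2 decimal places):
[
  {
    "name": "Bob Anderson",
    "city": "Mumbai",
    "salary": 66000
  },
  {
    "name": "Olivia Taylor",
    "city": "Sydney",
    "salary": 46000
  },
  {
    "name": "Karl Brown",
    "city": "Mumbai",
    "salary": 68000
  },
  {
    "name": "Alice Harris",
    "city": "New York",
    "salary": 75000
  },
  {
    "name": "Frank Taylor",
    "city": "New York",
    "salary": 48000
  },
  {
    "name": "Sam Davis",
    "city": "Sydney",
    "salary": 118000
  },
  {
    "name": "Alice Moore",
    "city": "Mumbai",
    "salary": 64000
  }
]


Group by: city

Groups:
  Mumbai: 3 people, avg salary = 198000/3 = $66000
  New York: 2 people, avg salary = 123000/2 = $61500
  Sydney: 2 people, avg salary = 164000/2 = $82000

Highest average salary: Sydney ($82000)

Sydney ($82000)
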